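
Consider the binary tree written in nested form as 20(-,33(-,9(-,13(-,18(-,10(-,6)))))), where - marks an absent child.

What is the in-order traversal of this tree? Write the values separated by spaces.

In-order visits the left subtree, then the node, then the right subtree.
At 20: no left child.
Visit 20.
At 20: go right to 33.
  At 33: no left child.
  Visit 33.
  At 33: go right to 9.
    At 9: no left child.
    Visit 9.
    At 9: go right to 13.
      At 13: no left child.
      Visit 13.
      At 13: go right to 18.
        At 18: no left child.
        Visit 18.
        At 18: go right to 10.
          At 10: no left child.
          Visit 10.
          At 10: go right to 6.
            6 is a leaf — visit 6.

20 33 9 13 18 10 6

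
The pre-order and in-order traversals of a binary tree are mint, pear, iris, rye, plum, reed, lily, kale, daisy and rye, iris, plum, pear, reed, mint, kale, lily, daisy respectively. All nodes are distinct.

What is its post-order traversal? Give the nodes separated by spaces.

rye plum iris reed pear kale daisy lily mint

The first element of pre-order is the root; it splits in-order into left and right subtrees.
Root mint: left subtree has 5 nodes {rye, iris, plum, pear, reed}, right has 3 {kale, lily, daisy}.
  Root pear: left subtree has 3 nodes {rye, iris, plum}, right has 1 {reed}.
    Root iris: left subtree has 1 node {rye}, right has 1 {plum}.
  Root lily: left subtree has 1 node {kale}, right has 1 {daisy}.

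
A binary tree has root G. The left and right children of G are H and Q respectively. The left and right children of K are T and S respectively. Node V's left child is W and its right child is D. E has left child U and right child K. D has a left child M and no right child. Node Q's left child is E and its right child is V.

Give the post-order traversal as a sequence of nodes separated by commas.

Post-order visits the left subtree, then the right subtree, then the node.
At G: go left to H.
  H is a leaf — visit H.
At G: go right to Q.
  At Q: go left to E.
    At E: go left to U.
      U is a leaf — visit U.
    At E: go right to K.
      At K: go left to T.
        T is a leaf — visit T.
      At K: go right to S.
        S is a leaf — visit S.
      Visit K.
    Visit E.
  At Q: go right to V.
    At V: go left to W.
      W is a leaf — visit W.
    At V: go right to D.
      At D: go left to M.
        M is a leaf — visit M.
      At D: no right child.
      Visit D.
    Visit V.
  Visit Q.
Visit G.

H, U, T, S, K, E, W, M, D, V, Q, G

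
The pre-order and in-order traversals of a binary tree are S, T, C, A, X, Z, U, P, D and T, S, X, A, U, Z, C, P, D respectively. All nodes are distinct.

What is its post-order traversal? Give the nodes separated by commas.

The first element of pre-order is the root; it splits in-order into left and right subtrees.
Root S: left subtree has 1 node {T}, right has 7 {X, A, U, Z, C, P, D}.
  Root C: left subtree has 4 nodes {X, A, U, Z}, right has 2 {P, D}.
    Root A: left subtree has 1 node {X}, right has 2 {U, Z}.
      Root Z: left subtree has 1 node {U}, right has 0 { }.
    Root P: left subtree has 0 nodes { }, right has 1 {D}.

T, X, U, Z, A, D, P, C, S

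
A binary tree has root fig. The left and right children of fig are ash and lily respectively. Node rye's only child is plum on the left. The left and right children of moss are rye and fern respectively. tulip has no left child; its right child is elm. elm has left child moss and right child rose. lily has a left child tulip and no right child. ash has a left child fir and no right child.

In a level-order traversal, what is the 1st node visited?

Level-order visits nodes level by level from the root, left to right within each level.
Level 0: fig
Level 1: ash, lily
Level 2: fir, tulip
Level 3: elm
Level 4: moss, rose
Level 5: rye, fern
Level 6: plum
Full level-order sequence: fig, ash, lily, fir, tulip, elm, moss, rose, rye, fern, plum.

fig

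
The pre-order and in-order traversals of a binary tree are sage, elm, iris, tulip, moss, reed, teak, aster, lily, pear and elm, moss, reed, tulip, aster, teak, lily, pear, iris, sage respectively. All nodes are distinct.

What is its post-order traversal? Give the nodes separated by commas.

reed, moss, aster, pear, lily, teak, tulip, iris, elm, sage

The first element of pre-order is the root; it splits in-order into left and right subtrees.
Root sage: left subtree has 9 nodes {elm, moss, reed, tulip, aster, teak, lily, pear, iris}, right has 0 { }.
  Root elm: left subtree has 0 nodes { }, right has 8 {moss, reed, tulip, aster, teak, lily, pear, iris}.
    Root iris: left subtree has 7 nodes {moss, reed, tulip, aster, teak, lily, pear}, right has 0 { }.
      Root tulip: left subtree has 2 nodes {moss, reed}, right has 4 {aster, teak, lily, pear}.
        Root moss: left subtree has 0 nodes { }, right has 1 {reed}.
        Root teak: left subtree has 1 node {aster}, right has 2 {lily, pear}.
          Root lily: left subtree has 0 nodes { }, right has 1 {pear}.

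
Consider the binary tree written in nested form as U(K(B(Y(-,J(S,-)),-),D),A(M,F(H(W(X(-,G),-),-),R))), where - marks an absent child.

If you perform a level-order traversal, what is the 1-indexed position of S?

13

Level-order visits nodes level by level from the root, left to right within each level.
Level 0: U
Level 1: K, A
Level 2: B, D, M, F
Level 3: Y, H, R
Level 4: J, W
Level 5: S, X
Level 6: G
Full level-order sequence: U, K, A, B, D, M, F, Y, H, R, J, W, S, X, G.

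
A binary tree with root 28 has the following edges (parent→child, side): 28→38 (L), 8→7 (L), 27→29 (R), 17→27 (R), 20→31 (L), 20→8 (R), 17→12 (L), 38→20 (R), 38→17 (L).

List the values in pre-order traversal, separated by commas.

Pre-order visits the node, then its left subtree, then its right subtree.
Visit 28.
At 28: go left to 38.
  Visit 38.
  At 38: go left to 17.
    Visit 17.
    At 17: go left to 12.
      12 is a leaf — visit 12.
    At 17: go right to 27.
      Visit 27.
      At 27: no left child.
      At 27: go right to 29.
        29 is a leaf — visit 29.
  At 38: go right to 20.
    Visit 20.
    At 20: go left to 31.
      31 is a leaf — visit 31.
    At 20: go right to 8.
      Visit 8.
      At 8: go left to 7.
        7 is a leaf — visit 7.
      At 8: no right child.
At 28: no right child.

28, 38, 17, 12, 27, 29, 20, 31, 8, 7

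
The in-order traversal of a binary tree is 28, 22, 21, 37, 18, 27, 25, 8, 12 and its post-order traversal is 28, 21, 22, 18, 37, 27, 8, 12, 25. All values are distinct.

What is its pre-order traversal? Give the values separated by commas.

The last element of post-order is the root; it splits in-order into left and right subtrees.
Root 25: left subtree has 6 nodes {28, 22, 21, 37, 18, 27}, right has 2 {8, 12}.
  Root 27: left subtree has 5 nodes {28, 22, 21, 37, 18}, right has 0 { }.
    Root 37: left subtree has 3 nodes {28, 22, 21}, right has 1 {18}.
      Root 22: left subtree has 1 node {28}, right has 1 {21}.
  Root 12: left subtree has 1 node {8}, right has 0 { }.

25, 27, 37, 22, 28, 21, 18, 12, 8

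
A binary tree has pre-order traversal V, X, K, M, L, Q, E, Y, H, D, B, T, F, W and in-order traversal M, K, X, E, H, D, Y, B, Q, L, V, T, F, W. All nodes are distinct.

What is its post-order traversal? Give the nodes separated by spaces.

M K D H B Y E Q L X W F T V

The first element of pre-order is the root; it splits in-order into left and right subtrees.
Root V: left subtree has 10 nodes {M, K, X, E, H, D, Y, B, Q, L}, right has 3 {T, F, W}.
  Root X: left subtree has 2 nodes {M, K}, right has 7 {E, H, D, Y, B, Q, L}.
    Root K: left subtree has 1 node {M}, right has 0 { }.
    Root L: left subtree has 6 nodes {E, H, D, Y, B, Q}, right has 0 { }.
      Root Q: left subtree has 5 nodes {E, H, D, Y, B}, right has 0 { }.
        Root E: left subtree has 0 nodes { }, right has 4 {H, D, Y, B}.
          Root Y: left subtree has 2 nodes {H, D}, right has 1 {B}.
            Root H: left subtree has 0 nodes { }, right has 1 {D}.
  Root T: left subtree has 0 nodes { }, right has 2 {F, W}.
    Root F: left subtree has 0 nodes { }, right has 1 {W}.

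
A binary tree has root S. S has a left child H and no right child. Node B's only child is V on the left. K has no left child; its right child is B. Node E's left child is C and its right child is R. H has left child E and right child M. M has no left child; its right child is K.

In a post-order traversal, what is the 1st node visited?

C

Post-order visits the left subtree, then the right subtree, then the node.
At S: go left to H.
  At H: go left to E.
    At E: go left to C.
      C is a leaf — visit C.
    At E: go right to R.
      R is a leaf — visit R.
    Visit E.
  At H: go right to M.
    At M: no left child.
    At M: go right to K.
      At K: no left child.
      At K: go right to B.
        At B: go left to V.
          V is a leaf — visit V.
        At B: no right child.
        Visit B.
      Visit K.
    Visit M.
  Visit H.
At S: no right child.
Visit S.
Full post-order sequence: C, R, E, V, B, K, M, H, S.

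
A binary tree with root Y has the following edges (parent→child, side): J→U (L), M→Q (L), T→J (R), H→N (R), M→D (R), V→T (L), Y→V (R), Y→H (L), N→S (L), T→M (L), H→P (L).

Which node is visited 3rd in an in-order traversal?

In-order visits the left subtree, then the node, then the right subtree.
At Y: go left to H.
  At H: go left to P.
    P is a leaf — visit P.
  Visit H.
  At H: go right to N.
    At N: go left to S.
      S is a leaf — visit S.
    Visit N.
    At N: no right child.
Visit Y.
At Y: go right to V.
  At V: go left to T.
    At T: go left to M.
      At M: go left to Q.
        Q is a leaf — visit Q.
      Visit M.
      At M: go right to D.
        D is a leaf — visit D.
    Visit T.
    At T: go right to J.
      At J: go left to U.
        U is a leaf — visit U.
      Visit J.
      At J: no right child.
  Visit V.
  At V: no right child.
Full in-order sequence: P, H, S, N, Y, Q, M, D, T, U, J, V.

S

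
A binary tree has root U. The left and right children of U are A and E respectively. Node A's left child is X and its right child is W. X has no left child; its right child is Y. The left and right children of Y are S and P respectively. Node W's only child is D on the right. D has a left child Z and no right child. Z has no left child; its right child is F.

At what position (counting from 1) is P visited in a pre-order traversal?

6

Pre-order visits the node, then its left subtree, then its right subtree.
Visit U.
At U: go left to A.
  Visit A.
  At A: go left to X.
    Visit X.
    At X: no left child.
    At X: go right to Y.
      Visit Y.
      At Y: go left to S.
        S is a leaf — visit S.
      At Y: go right to P.
        P is a leaf — visit P.
  At A: go right to W.
    Visit W.
    At W: no left child.
    At W: go right to D.
      Visit D.
      At D: go left to Z.
        Visit Z.
        At Z: no left child.
        At Z: go right to F.
          F is a leaf — visit F.
      At D: no right child.
At U: go right to E.
  E is a leaf — visit E.
Full pre-order sequence: U, A, X, Y, S, P, W, D, Z, F, E.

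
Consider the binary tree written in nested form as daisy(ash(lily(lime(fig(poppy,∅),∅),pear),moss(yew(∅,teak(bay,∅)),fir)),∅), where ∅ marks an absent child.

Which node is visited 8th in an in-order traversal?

In-order visits the left subtree, then the node, then the right subtree.
At daisy: go left to ash.
  At ash: go left to lily.
    At lily: go left to lime.
      At lime: go left to fig.
        At fig: go left to poppy.
          poppy is a leaf — visit poppy.
        Visit fig.
        At fig: no right child.
      Visit lime.
      At lime: no right child.
    Visit lily.
    At lily: go right to pear.
      pear is a leaf — visit pear.
  Visit ash.
  At ash: go right to moss.
    At moss: go left to yew.
      At yew: no left child.
      Visit yew.
      At yew: go right to teak.
        At teak: go left to bay.
          bay is a leaf — visit bay.
        Visit teak.
        At teak: no right child.
    Visit moss.
    At moss: go right to fir.
      fir is a leaf — visit fir.
Visit daisy.
At daisy: no right child.
Full in-order sequence: poppy, fig, lime, lily, pear, ash, yew, bay, teak, moss, fir, daisy.

bay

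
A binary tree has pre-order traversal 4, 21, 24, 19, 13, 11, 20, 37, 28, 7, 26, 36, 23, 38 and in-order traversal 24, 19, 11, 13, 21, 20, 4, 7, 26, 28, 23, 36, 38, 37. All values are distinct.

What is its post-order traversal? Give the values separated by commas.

The first element of pre-order is the root; it splits in-order into left and right subtrees.
Root 4: left subtree has 6 nodes {24, 19, 11, 13, 21, 20}, right has 7 {7, 26, 28, 23, 36, 38, 37}.
  Root 21: left subtree has 4 nodes {24, 19, 11, 13}, right has 1 {20}.
    Root 24: left subtree has 0 nodes { }, right has 3 {19, 11, 13}.
      Root 19: left subtree has 0 nodes { }, right has 2 {11, 13}.
        Root 13: left subtree has 1 node {11}, right has 0 { }.
  Root 37: left subtree has 6 nodes {7, 26, 28, 23, 36, 38}, right has 0 { }.
    Root 28: left subtree has 2 nodes {7, 26}, right has 3 {23, 36, 38}.
      Root 7: left subtree has 0 nodes { }, right has 1 {26}.
      Root 36: left subtree has 1 node {23}, right has 1 {38}.

11, 13, 19, 24, 20, 21, 26, 7, 23, 38, 36, 28, 37, 4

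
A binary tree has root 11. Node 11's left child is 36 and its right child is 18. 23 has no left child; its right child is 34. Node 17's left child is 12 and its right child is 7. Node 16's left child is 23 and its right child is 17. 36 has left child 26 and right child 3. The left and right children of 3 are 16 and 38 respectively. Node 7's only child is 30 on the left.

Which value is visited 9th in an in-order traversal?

7

In-order visits the left subtree, then the node, then the right subtree.
At 11: go left to 36.
  At 36: go left to 26.
    26 is a leaf — visit 26.
  Visit 36.
  At 36: go right to 3.
    At 3: go left to 16.
      At 16: go left to 23.
        At 23: no left child.
        Visit 23.
        At 23: go right to 34.
          34 is a leaf — visit 34.
      Visit 16.
      At 16: go right to 17.
        At 17: go left to 12.
          12 is a leaf — visit 12.
        Visit 17.
        At 17: go right to 7.
          At 7: go left to 30.
            30 is a leaf — visit 30.
          Visit 7.
          At 7: no right child.
    Visit 3.
    At 3: go right to 38.
      38 is a leaf — visit 38.
Visit 11.
At 11: go right to 18.
  18 is a leaf — visit 18.
Full in-order sequence: 26, 36, 23, 34, 16, 12, 17, 30, 7, 3, 38, 11, 18.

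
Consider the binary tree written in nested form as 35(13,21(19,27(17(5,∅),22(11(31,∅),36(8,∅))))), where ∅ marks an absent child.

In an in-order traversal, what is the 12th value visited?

36

In-order visits the left subtree, then the node, then the right subtree.
At 35: go left to 13.
  13 is a leaf — visit 13.
Visit 35.
At 35: go right to 21.
  At 21: go left to 19.
    19 is a leaf — visit 19.
  Visit 21.
  At 21: go right to 27.
    At 27: go left to 17.
      At 17: go left to 5.
        5 is a leaf — visit 5.
      Visit 17.
      At 17: no right child.
    Visit 27.
    At 27: go right to 22.
      At 22: go left to 11.
        At 11: go left to 31.
          31 is a leaf — visit 31.
        Visit 11.
        At 11: no right child.
      Visit 22.
      At 22: go right to 36.
        At 36: go left to 8.
          8 is a leaf — visit 8.
        Visit 36.
        At 36: no right child.
Full in-order sequence: 13, 35, 19, 21, 5, 17, 27, 31, 11, 22, 8, 36.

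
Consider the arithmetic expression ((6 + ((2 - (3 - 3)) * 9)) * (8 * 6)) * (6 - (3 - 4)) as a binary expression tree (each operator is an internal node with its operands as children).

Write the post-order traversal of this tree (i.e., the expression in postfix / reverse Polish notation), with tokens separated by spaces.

6 2 3 3 - - 9 * + 8 6 * * 6 3 4 - - *

Post-order on an expression tree gives postfix notation: for each operator, emit left operand, right operand, then the operator.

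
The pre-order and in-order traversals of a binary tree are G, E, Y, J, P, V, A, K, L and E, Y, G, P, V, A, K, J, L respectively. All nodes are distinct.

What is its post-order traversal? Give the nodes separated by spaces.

Y E K A V P L J G

The first element of pre-order is the root; it splits in-order into left and right subtrees.
Root G: left subtree has 2 nodes {E, Y}, right has 6 {P, V, A, K, J, L}.
  Root E: left subtree has 0 nodes { }, right has 1 {Y}.
  Root J: left subtree has 4 nodes {P, V, A, K}, right has 1 {L}.
    Root P: left subtree has 0 nodes { }, right has 3 {V, A, K}.
      Root V: left subtree has 0 nodes { }, right has 2 {A, K}.
        Root A: left subtree has 0 nodes { }, right has 1 {K}.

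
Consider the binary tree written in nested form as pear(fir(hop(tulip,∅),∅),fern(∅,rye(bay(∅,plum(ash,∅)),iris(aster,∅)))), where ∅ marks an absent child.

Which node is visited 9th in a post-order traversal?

rye

Post-order visits the left subtree, then the right subtree, then the node.
At pear: go left to fir.
  At fir: go left to hop.
    At hop: go left to tulip.
      tulip is a leaf — visit tulip.
    At hop: no right child.
    Visit hop.
  At fir: no right child.
  Visit fir.
At pear: go right to fern.
  At fern: no left child.
  At fern: go right to rye.
    At rye: go left to bay.
      At bay: no left child.
      At bay: go right to plum.
        At plum: go left to ash.
          ash is a leaf — visit ash.
        At plum: no right child.
        Visit plum.
      Visit bay.
    At rye: go right to iris.
      At iris: go left to aster.
        aster is a leaf — visit aster.
      At iris: no right child.
      Visit iris.
    Visit rye.
  Visit fern.
Visit pear.
Full post-order sequence: tulip, hop, fir, ash, plum, bay, aster, iris, rye, fern, pear.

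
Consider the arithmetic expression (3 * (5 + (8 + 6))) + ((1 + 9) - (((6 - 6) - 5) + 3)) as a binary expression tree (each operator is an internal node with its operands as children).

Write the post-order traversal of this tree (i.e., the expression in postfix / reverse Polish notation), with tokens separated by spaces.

Post-order on an expression tree gives postfix notation: for each operator, emit left operand, right operand, then the operator.

3 5 8 6 + + * 1 9 + 6 6 - 5 - 3 + - +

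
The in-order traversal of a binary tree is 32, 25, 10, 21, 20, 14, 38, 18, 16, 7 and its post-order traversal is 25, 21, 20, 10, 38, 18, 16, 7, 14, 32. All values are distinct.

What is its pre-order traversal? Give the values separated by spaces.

32 14 10 25 20 21 7 16 18 38

The last element of post-order is the root; it splits in-order into left and right subtrees.
Root 32: left subtree has 0 nodes { }, right has 9 {25, 10, 21, 20, 14, 38, 18, 16, 7}.
  Root 14: left subtree has 4 nodes {25, 10, 21, 20}, right has 4 {38, 18, 16, 7}.
    Root 10: left subtree has 1 node {25}, right has 2 {21, 20}.
      Root 20: left subtree has 1 node {21}, right has 0 { }.
    Root 7: left subtree has 3 nodes {38, 18, 16}, right has 0 { }.
      Root 16: left subtree has 2 nodes {38, 18}, right has 0 { }.
        Root 18: left subtree has 1 node {38}, right has 0 { }.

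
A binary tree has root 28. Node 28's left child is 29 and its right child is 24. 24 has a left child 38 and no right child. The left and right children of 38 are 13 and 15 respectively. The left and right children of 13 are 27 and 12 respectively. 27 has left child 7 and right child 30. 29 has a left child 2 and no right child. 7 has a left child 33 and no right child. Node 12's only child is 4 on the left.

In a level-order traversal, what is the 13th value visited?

Level-order visits nodes level by level from the root, left to right within each level.
Level 0: 28
Level 1: 29, 24
Level 2: 2, 38
Level 3: 13, 15
Level 4: 27, 12
Level 5: 7, 30, 4
Level 6: 33
Full level-order sequence: 28, 29, 24, 2, 38, 13, 15, 27, 12, 7, 30, 4, 33.

33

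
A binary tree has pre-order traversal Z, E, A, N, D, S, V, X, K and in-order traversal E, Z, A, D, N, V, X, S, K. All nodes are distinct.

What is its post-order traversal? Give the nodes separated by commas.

The first element of pre-order is the root; it splits in-order into left and right subtrees.
Root Z: left subtree has 1 node {E}, right has 7 {A, D, N, V, X, S, K}.
  Root A: left subtree has 0 nodes { }, right has 6 {D, N, V, X, S, K}.
    Root N: left subtree has 1 node {D}, right has 4 {V, X, S, K}.
      Root S: left subtree has 2 nodes {V, X}, right has 1 {K}.
        Root V: left subtree has 0 nodes { }, right has 1 {X}.

E, D, X, V, K, S, N, A, Z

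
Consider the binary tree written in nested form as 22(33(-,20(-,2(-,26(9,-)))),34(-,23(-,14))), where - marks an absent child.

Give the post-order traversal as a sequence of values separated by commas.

9, 26, 2, 20, 33, 14, 23, 34, 22

Post-order visits the left subtree, then the right subtree, then the node.
At 22: go left to 33.
  At 33: no left child.
  At 33: go right to 20.
    At 20: no left child.
    At 20: go right to 2.
      At 2: no left child.
      At 2: go right to 26.
        At 26: go left to 9.
          9 is a leaf — visit 9.
        At 26: no right child.
        Visit 26.
      Visit 2.
    Visit 20.
  Visit 33.
At 22: go right to 34.
  At 34: no left child.
  At 34: go right to 23.
    At 23: no left child.
    At 23: go right to 14.
      14 is a leaf — visit 14.
    Visit 23.
  Visit 34.
Visit 22.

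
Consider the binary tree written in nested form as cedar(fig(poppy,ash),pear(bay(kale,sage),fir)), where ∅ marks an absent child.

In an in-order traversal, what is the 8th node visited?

In-order visits the left subtree, then the node, then the right subtree.
At cedar: go left to fig.
  At fig: go left to poppy.
    poppy is a leaf — visit poppy.
  Visit fig.
  At fig: go right to ash.
    ash is a leaf — visit ash.
Visit cedar.
At cedar: go right to pear.
  At pear: go left to bay.
    At bay: go left to kale.
      kale is a leaf — visit kale.
    Visit bay.
    At bay: go right to sage.
      sage is a leaf — visit sage.
  Visit pear.
  At pear: go right to fir.
    fir is a leaf — visit fir.
Full in-order sequence: poppy, fig, ash, cedar, kale, bay, sage, pear, fir.

pear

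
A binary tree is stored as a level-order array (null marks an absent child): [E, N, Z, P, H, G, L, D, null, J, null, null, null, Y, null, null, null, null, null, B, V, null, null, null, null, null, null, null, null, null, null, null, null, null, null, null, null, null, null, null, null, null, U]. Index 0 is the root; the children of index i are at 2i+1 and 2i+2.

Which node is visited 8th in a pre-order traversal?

V

Pre-order visits the node, then its left subtree, then its right subtree.
Visit E.
At E: go left to N.
  Visit N.
  At N: go left to P.
    Visit P.
    At P: go left to D.
      D is a leaf — visit D.
    At P: no right child.
  At N: go right to H.
    Visit H.
    At H: go left to J.
      Visit J.
      At J: go left to B.
        B is a leaf — visit B.
      At J: go right to V.
        Visit V.
        At V: no left child.
        At V: go right to U.
          U is a leaf — visit U.
    At H: no right child.
At E: go right to Z.
  Visit Z.
  At Z: go left to G.
    G is a leaf — visit G.
  At Z: go right to L.
    Visit L.
    At L: go left to Y.
      Y is a leaf — visit Y.
    At L: no right child.
Full pre-order sequence: E, N, P, D, H, J, B, V, U, Z, G, L, Y.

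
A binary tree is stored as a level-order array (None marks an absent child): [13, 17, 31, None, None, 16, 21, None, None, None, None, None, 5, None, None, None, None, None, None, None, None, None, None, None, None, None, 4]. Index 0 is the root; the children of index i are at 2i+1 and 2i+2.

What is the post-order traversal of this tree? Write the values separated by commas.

17, 4, 5, 16, 21, 31, 13

Post-order visits the left subtree, then the right subtree, then the node.
At 13: go left to 17.
  17 is a leaf — visit 17.
At 13: go right to 31.
  At 31: go left to 16.
    At 16: no left child.
    At 16: go right to 5.
      At 5: no left child.
      At 5: go right to 4.
        4 is a leaf — visit 4.
      Visit 5.
    Visit 16.
  At 31: go right to 21.
    21 is a leaf — visit 21.
  Visit 31.
Visit 13.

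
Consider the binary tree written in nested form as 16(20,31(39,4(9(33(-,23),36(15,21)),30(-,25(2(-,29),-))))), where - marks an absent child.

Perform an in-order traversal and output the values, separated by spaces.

20 16 39 31 33 23 9 15 36 21 4 30 2 29 25

In-order visits the left subtree, then the node, then the right subtree.
At 16: go left to 20.
  20 is a leaf — visit 20.
Visit 16.
At 16: go right to 31.
  At 31: go left to 39.
    39 is a leaf — visit 39.
  Visit 31.
  At 31: go right to 4.
    At 4: go left to 9.
      At 9: go left to 33.
        At 33: no left child.
        Visit 33.
        At 33: go right to 23.
          23 is a leaf — visit 23.
      Visit 9.
      At 9: go right to 36.
        At 36: go left to 15.
          15 is a leaf — visit 15.
        Visit 36.
        At 36: go right to 21.
          21 is a leaf — visit 21.
    Visit 4.
    At 4: go right to 30.
      At 30: no left child.
      Visit 30.
      At 30: go right to 25.
        At 25: go left to 2.
          At 2: no left child.
          Visit 2.
          At 2: go right to 29.
            29 is a leaf — visit 29.
        Visit 25.
        At 25: no right child.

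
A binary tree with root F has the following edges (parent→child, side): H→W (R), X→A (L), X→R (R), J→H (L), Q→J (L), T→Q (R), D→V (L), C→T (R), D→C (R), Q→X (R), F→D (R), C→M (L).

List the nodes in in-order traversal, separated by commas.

F, V, D, M, C, T, H, W, J, Q, A, X, R

In-order visits the left subtree, then the node, then the right subtree.
At F: no left child.
Visit F.
At F: go right to D.
  At D: go left to V.
    V is a leaf — visit V.
  Visit D.
  At D: go right to C.
    At C: go left to M.
      M is a leaf — visit M.
    Visit C.
    At C: go right to T.
      At T: no left child.
      Visit T.
      At T: go right to Q.
        At Q: go left to J.
          At J: go left to H.
            At H: no left child.
            Visit H.
            At H: go right to W.
              W is a leaf — visit W.
          Visit J.
          At J: no right child.
        Visit Q.
        At Q: go right to X.
          At X: go left to A.
            A is a leaf — visit A.
          Visit X.
          At X: go right to R.
            R is a leaf — visit R.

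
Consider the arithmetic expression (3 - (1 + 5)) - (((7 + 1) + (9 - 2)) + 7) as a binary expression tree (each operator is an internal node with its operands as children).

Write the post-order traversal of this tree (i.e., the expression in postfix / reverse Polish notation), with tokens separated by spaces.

Post-order on an expression tree gives postfix notation: for each operator, emit left operand, right operand, then the operator.

3 1 5 + - 7 1 + 9 2 - + 7 + -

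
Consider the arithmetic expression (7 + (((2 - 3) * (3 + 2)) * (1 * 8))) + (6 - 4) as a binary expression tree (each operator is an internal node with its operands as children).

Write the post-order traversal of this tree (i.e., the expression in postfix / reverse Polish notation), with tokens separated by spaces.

7 2 3 - 3 2 + * 1 8 * * + 6 4 - +

Post-order on an expression tree gives postfix notation: for each operator, emit left operand, right operand, then the operator.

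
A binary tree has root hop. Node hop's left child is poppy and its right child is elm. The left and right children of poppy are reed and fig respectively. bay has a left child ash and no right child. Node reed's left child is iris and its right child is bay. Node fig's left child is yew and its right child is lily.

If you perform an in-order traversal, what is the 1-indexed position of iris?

1

In-order visits the left subtree, then the node, then the right subtree.
At hop: go left to poppy.
  At poppy: go left to reed.
    At reed: go left to iris.
      iris is a leaf — visit iris.
    Visit reed.
    At reed: go right to bay.
      At bay: go left to ash.
        ash is a leaf — visit ash.
      Visit bay.
      At bay: no right child.
  Visit poppy.
  At poppy: go right to fig.
    At fig: go left to yew.
      yew is a leaf — visit yew.
    Visit fig.
    At fig: go right to lily.
      lily is a leaf — visit lily.
Visit hop.
At hop: go right to elm.
  elm is a leaf — visit elm.
Full in-order sequence: iris, reed, ash, bay, poppy, yew, fig, lily, hop, elm.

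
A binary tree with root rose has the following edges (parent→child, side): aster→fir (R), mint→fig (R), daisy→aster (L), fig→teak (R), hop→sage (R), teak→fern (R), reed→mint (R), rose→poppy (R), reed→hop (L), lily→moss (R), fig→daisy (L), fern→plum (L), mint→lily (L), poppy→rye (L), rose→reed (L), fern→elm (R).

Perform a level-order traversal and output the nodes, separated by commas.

Level-order visits nodes level by level from the root, left to right within each level.
Level 0: rose
Level 1: reed, poppy
Level 2: hop, mint, rye
Level 3: sage, lily, fig
Level 4: moss, daisy, teak
Level 5: aster, fern
Level 6: fir, plum, elm

rose, reed, poppy, hop, mint, rye, sage, lily, fig, moss, daisy, teak, aster, fern, fir, plum, elm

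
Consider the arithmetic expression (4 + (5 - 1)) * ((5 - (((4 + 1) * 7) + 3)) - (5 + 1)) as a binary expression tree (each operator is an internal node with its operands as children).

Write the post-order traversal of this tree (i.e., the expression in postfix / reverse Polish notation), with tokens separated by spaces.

4 5 1 - + 5 4 1 + 7 * 3 + - 5 1 + - *

Post-order on an expression tree gives postfix notation: for each operator, emit left operand, right operand, then the operator.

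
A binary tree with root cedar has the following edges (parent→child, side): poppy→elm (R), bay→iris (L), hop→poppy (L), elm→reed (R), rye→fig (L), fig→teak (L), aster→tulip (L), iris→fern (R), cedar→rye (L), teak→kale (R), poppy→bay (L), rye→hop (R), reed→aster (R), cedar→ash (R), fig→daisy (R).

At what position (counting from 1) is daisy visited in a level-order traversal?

Level-order visits nodes level by level from the root, left to right within each level.
Level 0: cedar
Level 1: rye, ash
Level 2: fig, hop
Level 3: teak, daisy, poppy
Level 4: kale, bay, elm
Level 5: iris, reed
Level 6: fern, aster
Level 7: tulip
Full level-order sequence: cedar, rye, ash, fig, hop, teak, daisy, poppy, kale, bay, elm, iris, reed, fern, aster, tulip.

7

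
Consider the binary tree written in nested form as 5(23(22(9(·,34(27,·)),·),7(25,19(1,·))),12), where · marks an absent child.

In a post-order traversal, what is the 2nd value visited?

34

Post-order visits the left subtree, then the right subtree, then the node.
At 5: go left to 23.
  At 23: go left to 22.
    At 22: go left to 9.
      At 9: no left child.
      At 9: go right to 34.
        At 34: go left to 27.
          27 is a leaf — visit 27.
        At 34: no right child.
        Visit 34.
      Visit 9.
    At 22: no right child.
    Visit 22.
  At 23: go right to 7.
    At 7: go left to 25.
      25 is a leaf — visit 25.
    At 7: go right to 19.
      At 19: go left to 1.
        1 is a leaf — visit 1.
      At 19: no right child.
      Visit 19.
    Visit 7.
  Visit 23.
At 5: go right to 12.
  12 is a leaf — visit 12.
Visit 5.
Full post-order sequence: 27, 34, 9, 22, 25, 1, 19, 7, 23, 12, 5.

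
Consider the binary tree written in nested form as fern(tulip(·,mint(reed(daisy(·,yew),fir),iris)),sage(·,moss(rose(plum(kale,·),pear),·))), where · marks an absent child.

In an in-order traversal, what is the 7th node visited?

iris

In-order visits the left subtree, then the node, then the right subtree.
At fern: go left to tulip.
  At tulip: no left child.
  Visit tulip.
  At tulip: go right to mint.
    At mint: go left to reed.
      At reed: go left to daisy.
        At daisy: no left child.
        Visit daisy.
        At daisy: go right to yew.
          yew is a leaf — visit yew.
      Visit reed.
      At reed: go right to fir.
        fir is a leaf — visit fir.
    Visit mint.
    At mint: go right to iris.
      iris is a leaf — visit iris.
Visit fern.
At fern: go right to sage.
  At sage: no left child.
  Visit sage.
  At sage: go right to moss.
    At moss: go left to rose.
      At rose: go left to plum.
        At plum: go left to kale.
          kale is a leaf — visit kale.
        Visit plum.
        At plum: no right child.
      Visit rose.
      At rose: go right to pear.
        pear is a leaf — visit pear.
    Visit moss.
    At moss: no right child.
Full in-order sequence: tulip, daisy, yew, reed, fir, mint, iris, fern, sage, kale, plum, rose, pear, moss.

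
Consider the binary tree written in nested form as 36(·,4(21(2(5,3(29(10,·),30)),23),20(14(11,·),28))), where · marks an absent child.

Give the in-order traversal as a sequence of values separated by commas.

In-order visits the left subtree, then the node, then the right subtree.
At 36: no left child.
Visit 36.
At 36: go right to 4.
  At 4: go left to 21.
    At 21: go left to 2.
      At 2: go left to 5.
        5 is a leaf — visit 5.
      Visit 2.
      At 2: go right to 3.
        At 3: go left to 29.
          At 29: go left to 10.
            10 is a leaf — visit 10.
          Visit 29.
          At 29: no right child.
        Visit 3.
        At 3: go right to 30.
          30 is a leaf — visit 30.
    Visit 21.
    At 21: go right to 23.
      23 is a leaf — visit 23.
  Visit 4.
  At 4: go right to 20.
    At 20: go left to 14.
      At 14: go left to 11.
        11 is a leaf — visit 11.
      Visit 14.
      At 14: no right child.
    Visit 20.
    At 20: go right to 28.
      28 is a leaf — visit 28.

36, 5, 2, 10, 29, 3, 30, 21, 23, 4, 11, 14, 20, 28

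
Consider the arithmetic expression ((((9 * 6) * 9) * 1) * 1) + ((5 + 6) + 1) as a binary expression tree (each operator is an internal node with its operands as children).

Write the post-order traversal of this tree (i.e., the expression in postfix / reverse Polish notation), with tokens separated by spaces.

9 6 * 9 * 1 * 1 * 5 6 + 1 + +

Post-order on an expression tree gives postfix notation: for each operator, emit left operand, right operand, then the operator.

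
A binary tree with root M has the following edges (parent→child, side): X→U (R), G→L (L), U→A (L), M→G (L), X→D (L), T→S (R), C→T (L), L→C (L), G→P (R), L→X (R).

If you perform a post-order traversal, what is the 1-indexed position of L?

8

Post-order visits the left subtree, then the right subtree, then the node.
At M: go left to G.
  At G: go left to L.
    At L: go left to C.
      At C: go left to T.
        At T: no left child.
        At T: go right to S.
          S is a leaf — visit S.
        Visit T.
      At C: no right child.
      Visit C.
    At L: go right to X.
      At X: go left to D.
        D is a leaf — visit D.
      At X: go right to U.
        At U: go left to A.
          A is a leaf — visit A.
        At U: no right child.
        Visit U.
      Visit X.
    Visit L.
  At G: go right to P.
    P is a leaf — visit P.
  Visit G.
At M: no right child.
Visit M.
Full post-order sequence: S, T, C, D, A, U, X, L, P, G, M.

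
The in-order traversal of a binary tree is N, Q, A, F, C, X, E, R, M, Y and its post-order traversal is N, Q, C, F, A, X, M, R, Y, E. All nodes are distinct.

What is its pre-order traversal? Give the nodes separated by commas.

E, X, A, Q, N, F, C, Y, R, M

The last element of post-order is the root; it splits in-order into left and right subtrees.
Root E: left subtree has 6 nodes {N, Q, A, F, C, X}, right has 3 {R, M, Y}.
  Root X: left subtree has 5 nodes {N, Q, A, F, C}, right has 0 { }.
    Root A: left subtree has 2 nodes {N, Q}, right has 2 {F, C}.
      Root Q: left subtree has 1 node {N}, right has 0 { }.
      Root F: left subtree has 0 nodes { }, right has 1 {C}.
  Root Y: left subtree has 2 nodes {R, M}, right has 0 { }.
    Root R: left subtree has 0 nodes { }, right has 1 {M}.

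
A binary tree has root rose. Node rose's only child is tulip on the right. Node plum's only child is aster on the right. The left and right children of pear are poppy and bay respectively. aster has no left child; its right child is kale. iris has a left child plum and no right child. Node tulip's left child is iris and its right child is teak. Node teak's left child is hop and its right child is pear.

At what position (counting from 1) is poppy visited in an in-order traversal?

In-order visits the left subtree, then the node, then the right subtree.
At rose: no left child.
Visit rose.
At rose: go right to tulip.
  At tulip: go left to iris.
    At iris: go left to plum.
      At plum: no left child.
      Visit plum.
      At plum: go right to aster.
        At aster: no left child.
        Visit aster.
        At aster: go right to kale.
          kale is a leaf — visit kale.
    Visit iris.
    At iris: no right child.
  Visit tulip.
  At tulip: go right to teak.
    At teak: go left to hop.
      hop is a leaf — visit hop.
    Visit teak.
    At teak: go right to pear.
      At pear: go left to poppy.
        poppy is a leaf — visit poppy.
      Visit pear.
      At pear: go right to bay.
        bay is a leaf — visit bay.
Full in-order sequence: rose, plum, aster, kale, iris, tulip, hop, teak, poppy, pear, bay.

9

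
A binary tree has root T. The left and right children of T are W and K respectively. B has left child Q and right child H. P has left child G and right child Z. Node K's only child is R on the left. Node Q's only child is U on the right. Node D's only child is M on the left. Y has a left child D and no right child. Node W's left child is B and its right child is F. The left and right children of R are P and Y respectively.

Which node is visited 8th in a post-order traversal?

Post-order visits the left subtree, then the right subtree, then the node.
At T: go left to W.
  At W: go left to B.
    At B: go left to Q.
      At Q: no left child.
      At Q: go right to U.
        U is a leaf — visit U.
      Visit Q.
    At B: go right to H.
      H is a leaf — visit H.
    Visit B.
  At W: go right to F.
    F is a leaf — visit F.
  Visit W.
At T: go right to K.
  At K: go left to R.
    At R: go left to P.
      At P: go left to G.
        G is a leaf — visit G.
      At P: go right to Z.
        Z is a leaf — visit Z.
      Visit P.
    At R: go right to Y.
      At Y: go left to D.
        At D: go left to M.
          M is a leaf — visit M.
        At D: no right child.
        Visit D.
      At Y: no right child.
      Visit Y.
    Visit R.
  At K: no right child.
  Visit K.
Visit T.
Full post-order sequence: U, Q, H, B, F, W, G, Z, P, M, D, Y, R, K, T.

Z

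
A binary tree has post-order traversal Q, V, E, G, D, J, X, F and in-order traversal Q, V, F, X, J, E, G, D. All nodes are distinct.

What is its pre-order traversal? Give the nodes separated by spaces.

F V Q X J D G E

The last element of post-order is the root; it splits in-order into left and right subtrees.
Root F: left subtree has 2 nodes {Q, V}, right has 5 {X, J, E, G, D}.
  Root V: left subtree has 1 node {Q}, right has 0 { }.
  Root X: left subtree has 0 nodes { }, right has 4 {J, E, G, D}.
    Root J: left subtree has 0 nodes { }, right has 3 {E, G, D}.
      Root D: left subtree has 2 nodes {E, G}, right has 0 { }.
        Root G: left subtree has 1 node {E}, right has 0 { }.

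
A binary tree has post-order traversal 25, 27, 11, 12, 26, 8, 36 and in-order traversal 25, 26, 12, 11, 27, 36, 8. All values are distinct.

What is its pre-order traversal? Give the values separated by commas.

The last element of post-order is the root; it splits in-order into left and right subtrees.
Root 36: left subtree has 5 nodes {25, 26, 12, 11, 27}, right has 1 {8}.
  Root 26: left subtree has 1 node {25}, right has 3 {12, 11, 27}.
    Root 12: left subtree has 0 nodes { }, right has 2 {11, 27}.
      Root 11: left subtree has 0 nodes { }, right has 1 {27}.

36, 26, 25, 12, 11, 27, 8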